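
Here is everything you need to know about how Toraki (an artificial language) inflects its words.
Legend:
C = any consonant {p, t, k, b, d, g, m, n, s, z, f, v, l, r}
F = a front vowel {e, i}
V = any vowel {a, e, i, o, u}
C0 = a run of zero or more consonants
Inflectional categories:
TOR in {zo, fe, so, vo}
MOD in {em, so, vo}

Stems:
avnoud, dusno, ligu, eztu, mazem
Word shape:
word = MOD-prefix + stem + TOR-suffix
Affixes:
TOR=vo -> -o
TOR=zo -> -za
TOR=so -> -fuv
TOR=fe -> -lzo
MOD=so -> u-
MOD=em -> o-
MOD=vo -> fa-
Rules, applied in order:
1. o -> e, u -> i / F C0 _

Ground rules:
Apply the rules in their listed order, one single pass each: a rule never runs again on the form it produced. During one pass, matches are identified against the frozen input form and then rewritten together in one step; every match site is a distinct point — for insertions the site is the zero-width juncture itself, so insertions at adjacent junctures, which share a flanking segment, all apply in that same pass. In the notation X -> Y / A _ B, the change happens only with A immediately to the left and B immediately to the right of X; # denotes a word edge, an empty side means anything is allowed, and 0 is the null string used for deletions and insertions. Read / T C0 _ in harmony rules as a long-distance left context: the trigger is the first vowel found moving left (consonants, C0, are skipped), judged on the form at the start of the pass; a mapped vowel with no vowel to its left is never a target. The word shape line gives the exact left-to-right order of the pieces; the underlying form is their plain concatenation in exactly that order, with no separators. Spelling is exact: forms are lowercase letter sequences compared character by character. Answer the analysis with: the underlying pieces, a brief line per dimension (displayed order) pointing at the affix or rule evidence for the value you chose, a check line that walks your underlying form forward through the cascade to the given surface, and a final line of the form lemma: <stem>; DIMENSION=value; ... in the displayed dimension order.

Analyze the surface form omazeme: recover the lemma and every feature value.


underlying: o-mazem-o
TOR=vo - signalled by the affix -o
MOD=em - signalled by the affix o-
check: omazemo -> omazeme
lemma: mazem; TOR=vo; MOD=em


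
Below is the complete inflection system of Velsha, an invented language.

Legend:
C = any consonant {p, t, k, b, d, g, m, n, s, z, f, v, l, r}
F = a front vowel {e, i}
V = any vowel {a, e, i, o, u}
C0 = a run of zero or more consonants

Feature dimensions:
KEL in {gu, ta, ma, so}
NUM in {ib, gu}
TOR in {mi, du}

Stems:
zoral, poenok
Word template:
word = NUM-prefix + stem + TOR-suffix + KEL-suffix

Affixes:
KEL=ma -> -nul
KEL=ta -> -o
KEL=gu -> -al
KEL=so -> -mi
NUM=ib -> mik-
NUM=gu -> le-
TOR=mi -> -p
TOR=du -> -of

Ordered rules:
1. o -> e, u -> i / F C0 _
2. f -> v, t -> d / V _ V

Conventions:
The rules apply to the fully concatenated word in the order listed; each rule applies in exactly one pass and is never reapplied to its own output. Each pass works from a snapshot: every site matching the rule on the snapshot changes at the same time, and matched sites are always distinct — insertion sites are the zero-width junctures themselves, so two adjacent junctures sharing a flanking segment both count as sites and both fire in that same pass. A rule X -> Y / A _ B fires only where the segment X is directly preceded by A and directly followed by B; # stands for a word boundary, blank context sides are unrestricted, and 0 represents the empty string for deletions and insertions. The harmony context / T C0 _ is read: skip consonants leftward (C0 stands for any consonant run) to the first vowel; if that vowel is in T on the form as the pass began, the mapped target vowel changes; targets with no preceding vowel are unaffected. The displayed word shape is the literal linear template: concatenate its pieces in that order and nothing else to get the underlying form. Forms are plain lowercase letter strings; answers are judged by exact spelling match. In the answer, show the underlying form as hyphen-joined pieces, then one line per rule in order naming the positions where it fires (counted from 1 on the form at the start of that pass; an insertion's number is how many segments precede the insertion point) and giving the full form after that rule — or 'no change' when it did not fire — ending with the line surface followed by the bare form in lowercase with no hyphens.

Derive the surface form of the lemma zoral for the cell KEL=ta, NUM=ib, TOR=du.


underlying: mik-zoral-of-o
1. o -> e, u -> i / F C0 _: fires at position(s) 5: mikzeralofo
2. f -> v, t -> d / V _ V: fires at position(s) 10: mikzeralovo
surface: mikzeralovo


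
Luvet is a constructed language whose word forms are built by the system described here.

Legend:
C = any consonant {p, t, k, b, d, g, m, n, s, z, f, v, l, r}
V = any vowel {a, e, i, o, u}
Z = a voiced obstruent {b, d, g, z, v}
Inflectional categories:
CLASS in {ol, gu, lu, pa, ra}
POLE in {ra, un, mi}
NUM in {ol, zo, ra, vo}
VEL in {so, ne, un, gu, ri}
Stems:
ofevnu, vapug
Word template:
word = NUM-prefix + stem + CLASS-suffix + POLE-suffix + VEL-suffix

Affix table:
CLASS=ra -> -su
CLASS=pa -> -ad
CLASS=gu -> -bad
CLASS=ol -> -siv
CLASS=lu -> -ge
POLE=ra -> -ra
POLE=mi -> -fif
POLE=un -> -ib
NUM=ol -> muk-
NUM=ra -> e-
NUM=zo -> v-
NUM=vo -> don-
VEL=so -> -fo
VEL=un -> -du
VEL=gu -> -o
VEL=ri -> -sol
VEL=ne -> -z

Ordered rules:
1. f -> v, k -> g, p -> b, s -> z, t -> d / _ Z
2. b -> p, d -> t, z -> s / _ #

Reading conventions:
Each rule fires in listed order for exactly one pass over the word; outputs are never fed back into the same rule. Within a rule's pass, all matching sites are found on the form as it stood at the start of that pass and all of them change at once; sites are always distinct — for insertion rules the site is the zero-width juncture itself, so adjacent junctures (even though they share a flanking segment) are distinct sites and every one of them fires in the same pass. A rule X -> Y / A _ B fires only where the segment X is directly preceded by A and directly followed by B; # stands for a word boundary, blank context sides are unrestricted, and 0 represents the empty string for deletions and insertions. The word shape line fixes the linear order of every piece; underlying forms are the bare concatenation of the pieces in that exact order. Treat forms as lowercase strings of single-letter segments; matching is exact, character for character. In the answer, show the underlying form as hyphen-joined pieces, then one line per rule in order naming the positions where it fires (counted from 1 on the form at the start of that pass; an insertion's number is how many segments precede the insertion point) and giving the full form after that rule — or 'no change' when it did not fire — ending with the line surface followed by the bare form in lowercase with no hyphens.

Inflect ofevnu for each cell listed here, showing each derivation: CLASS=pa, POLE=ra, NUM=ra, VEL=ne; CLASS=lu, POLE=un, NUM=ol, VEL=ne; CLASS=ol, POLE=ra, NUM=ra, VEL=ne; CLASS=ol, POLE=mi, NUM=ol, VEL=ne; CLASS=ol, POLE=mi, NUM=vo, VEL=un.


cell CLASS=pa, POLE=ra, NUM=ra, VEL=ne:
underlying: e-ofevnu-ad-ra-z
1. f -> v, k -> g, p -> b, s -> z, t -> d / _ Z: no change
2. b -> p, d -> t, z -> s / _ #: fires at position(s) 12: eofevnuadras
surface: eofevnuadras

cell CLASS=lu, POLE=un, NUM=ol, VEL=ne:
underlying: muk-ofevnu-ge-ib-z
1. f -> v, k -> g, p -> b, s -> z, t -> d / _ Z: no change
2. b -> p, d -> t, z -> s / _ #: fires at position(s) 14: mukofevnugeibs
surface: mukofevnugeibs

cell CLASS=ol, POLE=ra, NUM=ra, VEL=ne:
underlying: e-ofevnu-siv-ra-z
1. f -> v, k -> g, p -> b, s -> z, t -> d / _ Z: no change
2. b -> p, d -> t, z -> s / _ #: fires at position(s) 13: eofevnusivras
surface: eofevnusivras

cell CLASS=ol, POLE=mi, NUM=ol, VEL=ne:
underlying: muk-ofevnu-siv-fif-z
1. f -> v, k -> g, p -> b, s -> z, t -> d / _ Z: fires at position(s) 15: mukofevnusivfivz
2. b -> p, d -> t, z -> s / _ #: fires at position(s) 16: mukofevnusivfivs
surface: mukofevnusivfivs

cell CLASS=ol, POLE=mi, NUM=vo, VEL=un:
underlying: don-ofevnu-siv-fif-du
1. f -> v, k -> g, p -> b, s -> z, t -> d / _ Z: fires at position(s) 15: donofevnusivfivdu
2. b -> p, d -> t, z -> s / _ #: no change
surface: donofevnusivfivdu


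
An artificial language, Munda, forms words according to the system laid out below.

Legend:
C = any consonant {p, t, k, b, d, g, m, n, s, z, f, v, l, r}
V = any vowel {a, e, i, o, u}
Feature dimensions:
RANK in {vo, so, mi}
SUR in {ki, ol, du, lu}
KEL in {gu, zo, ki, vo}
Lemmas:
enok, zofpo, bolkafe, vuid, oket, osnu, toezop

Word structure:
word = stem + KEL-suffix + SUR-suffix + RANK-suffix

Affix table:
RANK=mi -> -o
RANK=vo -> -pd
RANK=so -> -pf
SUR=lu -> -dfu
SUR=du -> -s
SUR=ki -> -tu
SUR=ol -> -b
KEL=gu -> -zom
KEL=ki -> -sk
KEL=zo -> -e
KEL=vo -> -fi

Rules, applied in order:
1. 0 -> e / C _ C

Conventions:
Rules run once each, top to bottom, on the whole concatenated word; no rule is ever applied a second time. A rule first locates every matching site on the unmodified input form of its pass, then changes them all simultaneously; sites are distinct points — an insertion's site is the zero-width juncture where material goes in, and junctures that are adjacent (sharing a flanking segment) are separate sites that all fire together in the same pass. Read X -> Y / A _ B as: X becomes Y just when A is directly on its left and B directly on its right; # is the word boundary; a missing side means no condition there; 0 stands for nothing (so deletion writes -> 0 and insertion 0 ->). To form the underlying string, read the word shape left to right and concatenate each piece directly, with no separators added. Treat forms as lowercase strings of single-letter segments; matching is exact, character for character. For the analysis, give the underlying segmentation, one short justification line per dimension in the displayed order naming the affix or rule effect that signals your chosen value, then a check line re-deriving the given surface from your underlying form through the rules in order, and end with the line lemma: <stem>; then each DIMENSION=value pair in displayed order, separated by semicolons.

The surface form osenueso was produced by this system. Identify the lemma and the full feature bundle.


underlying: osnu-e-s-o
RANK=mi - signalled by the affix -o
SUR=du - signalled by the affix -s
KEL=zo - signalled by the affix -e
check: osnueso -> osenueso
lemma: osnu; RANK=mi; SUR=du; KEL=zo


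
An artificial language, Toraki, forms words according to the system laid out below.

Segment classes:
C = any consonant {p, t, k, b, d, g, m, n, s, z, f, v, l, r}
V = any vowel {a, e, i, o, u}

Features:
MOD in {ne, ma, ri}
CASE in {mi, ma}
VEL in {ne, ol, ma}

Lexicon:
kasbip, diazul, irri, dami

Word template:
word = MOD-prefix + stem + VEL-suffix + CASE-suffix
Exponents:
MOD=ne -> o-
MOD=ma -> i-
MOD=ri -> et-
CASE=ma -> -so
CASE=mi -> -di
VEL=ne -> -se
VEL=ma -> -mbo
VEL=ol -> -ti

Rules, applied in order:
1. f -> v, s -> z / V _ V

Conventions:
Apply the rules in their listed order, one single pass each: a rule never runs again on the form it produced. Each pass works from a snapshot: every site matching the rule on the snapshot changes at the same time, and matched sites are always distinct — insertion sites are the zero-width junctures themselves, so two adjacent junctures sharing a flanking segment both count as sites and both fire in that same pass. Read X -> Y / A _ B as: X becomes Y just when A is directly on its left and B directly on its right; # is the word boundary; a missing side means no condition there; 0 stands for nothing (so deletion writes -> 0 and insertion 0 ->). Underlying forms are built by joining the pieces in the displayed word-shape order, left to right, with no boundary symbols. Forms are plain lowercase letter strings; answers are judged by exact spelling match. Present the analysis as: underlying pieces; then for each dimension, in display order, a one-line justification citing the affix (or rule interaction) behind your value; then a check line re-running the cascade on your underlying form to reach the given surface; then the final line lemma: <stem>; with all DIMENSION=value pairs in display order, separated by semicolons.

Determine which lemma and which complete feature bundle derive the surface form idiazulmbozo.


underlying: i-diazul-mbo-so
MOD=ma - signalled by the affix i-
CASE=ma - signalled by the affix -so
VEL=ma - signalled by the affix -mbo
check: idiazulmboso -> idiazulmbozo
lemma: diazul; MOD=ma; CASE=ma; VEL=ma


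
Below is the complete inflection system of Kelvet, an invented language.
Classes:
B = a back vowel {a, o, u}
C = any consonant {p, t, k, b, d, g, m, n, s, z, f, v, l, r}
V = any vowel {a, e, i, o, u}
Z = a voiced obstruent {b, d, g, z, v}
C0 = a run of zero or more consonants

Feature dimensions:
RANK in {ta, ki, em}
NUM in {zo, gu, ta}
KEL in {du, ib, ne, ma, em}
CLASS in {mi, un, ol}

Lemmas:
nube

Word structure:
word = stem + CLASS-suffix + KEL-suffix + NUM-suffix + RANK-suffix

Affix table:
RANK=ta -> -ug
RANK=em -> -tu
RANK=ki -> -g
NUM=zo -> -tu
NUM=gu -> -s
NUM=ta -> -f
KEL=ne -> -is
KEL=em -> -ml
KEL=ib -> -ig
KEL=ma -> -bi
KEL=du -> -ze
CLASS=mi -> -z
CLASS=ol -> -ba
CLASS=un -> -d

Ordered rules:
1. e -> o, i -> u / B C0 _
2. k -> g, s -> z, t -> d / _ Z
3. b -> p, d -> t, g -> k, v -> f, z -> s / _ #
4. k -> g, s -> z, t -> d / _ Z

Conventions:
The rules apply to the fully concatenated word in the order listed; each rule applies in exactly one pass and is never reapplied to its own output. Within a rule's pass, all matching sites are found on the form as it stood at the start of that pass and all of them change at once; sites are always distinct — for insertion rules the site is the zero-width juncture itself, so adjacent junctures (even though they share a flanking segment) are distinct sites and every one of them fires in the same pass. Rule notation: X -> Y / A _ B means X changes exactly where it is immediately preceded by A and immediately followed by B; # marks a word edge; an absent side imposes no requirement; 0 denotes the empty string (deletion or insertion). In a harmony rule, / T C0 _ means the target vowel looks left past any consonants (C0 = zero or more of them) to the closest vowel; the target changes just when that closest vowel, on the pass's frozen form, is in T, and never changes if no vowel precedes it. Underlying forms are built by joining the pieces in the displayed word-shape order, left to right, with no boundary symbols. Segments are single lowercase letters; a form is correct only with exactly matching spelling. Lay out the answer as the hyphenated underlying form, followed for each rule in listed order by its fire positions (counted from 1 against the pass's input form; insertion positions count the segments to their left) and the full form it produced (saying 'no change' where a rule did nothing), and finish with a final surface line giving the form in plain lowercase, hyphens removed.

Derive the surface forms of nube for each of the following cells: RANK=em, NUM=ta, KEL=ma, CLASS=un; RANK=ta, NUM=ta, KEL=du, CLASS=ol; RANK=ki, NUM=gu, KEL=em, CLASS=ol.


cell RANK=em, NUM=ta, KEL=ma, CLASS=un:
underlying: nube-d-bi-f-tu
1. e -> o, i -> u / B C0 _: fires at position(s) 4: nubodbiftu
2. k -> g, s -> z, t -> d / _ Z: no change
3. b -> p, d -> t, g -> k, v -> f, z -> s / _ #: no change
4. k -> g, s -> z, t -> d / _ Z: no change
surface: nubodbiftu

cell RANK=ta, NUM=ta, KEL=du, CLASS=ol:
underlying: nube-ba-ze-f-ug
1. e -> o, i -> u / B C0 _: fires at position(s) 4, 8: nubobazofug
2. k -> g, s -> z, t -> d / _ Z: no change
3. b -> p, d -> t, g -> k, v -> f, z -> s / _ #: fires at position(s) 11: nubobazofuk
4. k -> g, s -> z, t -> d / _ Z: no change
surface: nubobazofuk

cell RANK=ki, NUM=gu, KEL=em, CLASS=ol:
underlying: nube-ba-ml-s-g
1. e -> o, i -> u / B C0 _: fires at position(s) 4: nubobamlsg
2. k -> g, s -> z, t -> d / _ Z: fires at position(s) 9: nubobamlzg
3. b -> p, d -> t, g -> k, v -> f, z -> s / _ #: fires at position(s) 10: nubobamlzk
4. k -> g, s -> z, t -> d / _ Z: no change
surface: nubobamlzk


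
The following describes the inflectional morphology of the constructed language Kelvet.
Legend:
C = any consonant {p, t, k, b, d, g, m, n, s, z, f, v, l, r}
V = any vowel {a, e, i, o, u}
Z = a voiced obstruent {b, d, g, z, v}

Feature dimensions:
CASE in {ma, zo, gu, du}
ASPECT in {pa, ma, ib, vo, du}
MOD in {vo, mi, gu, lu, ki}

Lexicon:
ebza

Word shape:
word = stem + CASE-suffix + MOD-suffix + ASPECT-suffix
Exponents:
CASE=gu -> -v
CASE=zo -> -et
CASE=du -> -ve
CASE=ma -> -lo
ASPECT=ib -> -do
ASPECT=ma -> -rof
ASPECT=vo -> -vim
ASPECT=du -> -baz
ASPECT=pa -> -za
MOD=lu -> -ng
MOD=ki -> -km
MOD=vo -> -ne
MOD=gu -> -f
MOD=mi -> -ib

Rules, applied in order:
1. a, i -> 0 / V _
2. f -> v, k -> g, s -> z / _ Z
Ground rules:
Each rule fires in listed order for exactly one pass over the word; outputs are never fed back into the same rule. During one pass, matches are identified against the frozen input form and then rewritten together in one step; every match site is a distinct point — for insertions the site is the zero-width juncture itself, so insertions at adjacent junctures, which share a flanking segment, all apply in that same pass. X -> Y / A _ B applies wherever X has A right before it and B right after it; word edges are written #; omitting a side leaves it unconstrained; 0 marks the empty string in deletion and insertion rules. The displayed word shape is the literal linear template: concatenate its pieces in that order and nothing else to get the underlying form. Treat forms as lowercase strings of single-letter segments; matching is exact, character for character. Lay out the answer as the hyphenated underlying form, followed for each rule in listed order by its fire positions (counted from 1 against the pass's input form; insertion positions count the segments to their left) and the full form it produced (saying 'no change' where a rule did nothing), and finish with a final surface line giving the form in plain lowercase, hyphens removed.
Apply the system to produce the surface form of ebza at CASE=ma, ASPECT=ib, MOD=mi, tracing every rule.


underlying: ebza-lo-ib-do
1. a, i -> 0 / V _: fires at position(s) 7: ebzalobdo
2. f -> v, k -> g, s -> z / _ Z: no change
surface: ebzalobdo


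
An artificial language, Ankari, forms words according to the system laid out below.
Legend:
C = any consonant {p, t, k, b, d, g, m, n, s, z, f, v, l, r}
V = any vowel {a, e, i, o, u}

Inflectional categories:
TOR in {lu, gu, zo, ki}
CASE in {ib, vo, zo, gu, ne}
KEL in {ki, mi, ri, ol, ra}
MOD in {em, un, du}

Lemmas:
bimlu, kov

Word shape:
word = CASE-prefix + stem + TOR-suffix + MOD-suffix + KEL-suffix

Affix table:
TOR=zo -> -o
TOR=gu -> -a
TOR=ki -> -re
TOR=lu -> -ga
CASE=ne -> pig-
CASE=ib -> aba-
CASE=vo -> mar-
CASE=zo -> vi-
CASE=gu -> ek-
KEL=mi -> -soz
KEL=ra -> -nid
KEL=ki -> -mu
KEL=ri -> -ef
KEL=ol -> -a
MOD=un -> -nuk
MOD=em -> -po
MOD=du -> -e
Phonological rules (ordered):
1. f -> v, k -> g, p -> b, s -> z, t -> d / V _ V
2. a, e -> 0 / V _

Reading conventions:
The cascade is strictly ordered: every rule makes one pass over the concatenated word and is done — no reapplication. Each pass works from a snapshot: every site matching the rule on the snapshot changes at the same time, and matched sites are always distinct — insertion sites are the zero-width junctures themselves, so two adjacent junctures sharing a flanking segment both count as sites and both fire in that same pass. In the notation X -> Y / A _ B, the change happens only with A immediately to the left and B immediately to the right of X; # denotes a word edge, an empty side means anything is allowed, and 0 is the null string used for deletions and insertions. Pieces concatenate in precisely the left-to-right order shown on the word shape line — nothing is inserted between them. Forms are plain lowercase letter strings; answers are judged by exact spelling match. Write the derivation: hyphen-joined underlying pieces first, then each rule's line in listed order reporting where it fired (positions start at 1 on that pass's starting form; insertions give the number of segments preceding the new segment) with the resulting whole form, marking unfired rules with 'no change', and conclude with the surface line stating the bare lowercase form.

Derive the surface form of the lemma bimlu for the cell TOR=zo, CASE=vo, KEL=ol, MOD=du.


underlying: mar-bimlu-o-e-a
1. f -> v, k -> g, p -> b, s -> z, t -> d / V _ V: no change
2. a, e -> 0 / V _: fires at position(s) 10, 11: marbimluo
surface: marbimluo


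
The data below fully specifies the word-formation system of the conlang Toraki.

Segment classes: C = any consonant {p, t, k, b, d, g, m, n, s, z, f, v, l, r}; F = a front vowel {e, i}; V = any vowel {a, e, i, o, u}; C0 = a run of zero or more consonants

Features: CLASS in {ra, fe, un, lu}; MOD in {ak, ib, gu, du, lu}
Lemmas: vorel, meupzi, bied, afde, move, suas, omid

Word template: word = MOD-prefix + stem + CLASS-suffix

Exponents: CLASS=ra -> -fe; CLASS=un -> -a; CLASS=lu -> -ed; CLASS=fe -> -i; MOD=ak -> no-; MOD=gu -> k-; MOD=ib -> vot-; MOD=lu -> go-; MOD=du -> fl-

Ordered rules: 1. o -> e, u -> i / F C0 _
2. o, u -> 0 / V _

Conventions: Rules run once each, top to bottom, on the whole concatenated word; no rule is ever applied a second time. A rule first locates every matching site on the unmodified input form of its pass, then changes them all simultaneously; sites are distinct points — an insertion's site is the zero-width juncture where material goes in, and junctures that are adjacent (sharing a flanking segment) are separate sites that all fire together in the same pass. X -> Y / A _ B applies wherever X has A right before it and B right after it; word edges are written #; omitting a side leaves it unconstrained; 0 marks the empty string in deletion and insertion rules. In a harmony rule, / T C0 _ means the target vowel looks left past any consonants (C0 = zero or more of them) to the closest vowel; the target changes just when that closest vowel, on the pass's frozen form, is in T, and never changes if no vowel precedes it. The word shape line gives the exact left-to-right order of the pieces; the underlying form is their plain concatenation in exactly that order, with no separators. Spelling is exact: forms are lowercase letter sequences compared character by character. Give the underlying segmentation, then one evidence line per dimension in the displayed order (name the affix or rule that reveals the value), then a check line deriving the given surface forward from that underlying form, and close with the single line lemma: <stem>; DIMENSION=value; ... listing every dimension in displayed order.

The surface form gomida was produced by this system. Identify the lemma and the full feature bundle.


underlying: go-omid-a
CLASS=un - signalled by the affix -a
MOD=lu - signalled by the affix go-
check: goomida -> goomida -> gomida
lemma: omid; CLASS=un; MOD=lu


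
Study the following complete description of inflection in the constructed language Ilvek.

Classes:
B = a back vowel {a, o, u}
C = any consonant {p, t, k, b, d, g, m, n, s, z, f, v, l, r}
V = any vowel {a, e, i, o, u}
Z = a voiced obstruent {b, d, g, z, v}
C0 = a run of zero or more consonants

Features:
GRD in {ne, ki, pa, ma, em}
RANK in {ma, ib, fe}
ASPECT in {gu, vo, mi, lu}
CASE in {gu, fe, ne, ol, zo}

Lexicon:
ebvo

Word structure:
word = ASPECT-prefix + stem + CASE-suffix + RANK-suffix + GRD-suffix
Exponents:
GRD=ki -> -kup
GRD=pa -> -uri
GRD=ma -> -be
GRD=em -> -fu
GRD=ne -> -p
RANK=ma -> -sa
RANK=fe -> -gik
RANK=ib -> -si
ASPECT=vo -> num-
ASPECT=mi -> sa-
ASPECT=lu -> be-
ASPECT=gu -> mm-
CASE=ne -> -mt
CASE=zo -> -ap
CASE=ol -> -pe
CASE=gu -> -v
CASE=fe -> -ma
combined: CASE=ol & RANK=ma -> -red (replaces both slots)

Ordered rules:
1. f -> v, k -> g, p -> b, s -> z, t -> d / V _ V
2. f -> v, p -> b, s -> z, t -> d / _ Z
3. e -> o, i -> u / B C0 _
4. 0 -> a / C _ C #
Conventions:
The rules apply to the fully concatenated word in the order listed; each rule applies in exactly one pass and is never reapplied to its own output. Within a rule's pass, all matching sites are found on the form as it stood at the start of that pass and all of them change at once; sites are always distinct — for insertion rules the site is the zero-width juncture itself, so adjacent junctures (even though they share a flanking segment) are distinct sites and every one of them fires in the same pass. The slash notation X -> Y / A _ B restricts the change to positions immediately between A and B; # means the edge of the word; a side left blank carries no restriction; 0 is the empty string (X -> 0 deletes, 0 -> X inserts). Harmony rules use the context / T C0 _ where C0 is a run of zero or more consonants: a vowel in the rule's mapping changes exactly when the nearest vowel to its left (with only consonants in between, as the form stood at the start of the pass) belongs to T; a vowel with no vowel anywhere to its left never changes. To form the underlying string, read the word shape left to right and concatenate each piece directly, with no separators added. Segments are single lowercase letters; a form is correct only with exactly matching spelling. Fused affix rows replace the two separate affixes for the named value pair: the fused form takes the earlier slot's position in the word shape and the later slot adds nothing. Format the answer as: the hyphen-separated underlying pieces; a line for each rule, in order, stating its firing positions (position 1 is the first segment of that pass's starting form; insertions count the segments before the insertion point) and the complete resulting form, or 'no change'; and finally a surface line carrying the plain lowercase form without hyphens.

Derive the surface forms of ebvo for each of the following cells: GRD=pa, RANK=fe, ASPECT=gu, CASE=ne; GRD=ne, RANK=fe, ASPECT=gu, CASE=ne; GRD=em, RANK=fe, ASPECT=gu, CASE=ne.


cell GRD=pa, RANK=fe, ASPECT=gu, CASE=ne:
underlying: mm-ebvo-mt-gik-uri
1. f -> v, k -> g, p -> b, s -> z, t -> d / V _ V: fires at position(s) 11: mmebvomtgiguri
2. f -> v, p -> b, s -> z, t -> d / _ Z: fires at position(s) 8: mmebvomdgiguri
3. e -> o, i -> u / B C0 _: fires at position(s) 10, 14: mmebvomdguguru
4. 0 -> a / C _ C #: no change
surface: mmebvomdguguru

cell GRD=ne, RANK=fe, ASPECT=gu, CASE=ne:
underlying: mm-ebvo-mt-gik-p
1. f -> v, k -> g, p -> b, s -> z, t -> d / V _ V: no change
2. f -> v, p -> b, s -> z, t -> d / _ Z: fires at position(s) 8: mmebvomdgikp
3. e -> o, i -> u / B C0 _: fires at position(s) 10: mmebvomdgukp
4. 0 -> a / C _ C #: inserts after position(s) 11: mmebvomdgukap
surface: mmebvomdgukap

cell GRD=em, RANK=fe, ASPECT=gu, CASE=ne:
underlying: mm-ebvo-mt-gik-fu
1. f -> v, k -> g, p -> b, s -> z, t -> d / V _ V: no change
2. f -> v, p -> b, s -> z, t -> d / _ Z: fires at position(s) 8: mmebvomdgikfu
3. e -> o, i -> u / B C0 _: fires at position(s) 10: mmebvomdgukfu
4. 0 -> a / C _ C #: no change
surface: mmebvomdgukfu


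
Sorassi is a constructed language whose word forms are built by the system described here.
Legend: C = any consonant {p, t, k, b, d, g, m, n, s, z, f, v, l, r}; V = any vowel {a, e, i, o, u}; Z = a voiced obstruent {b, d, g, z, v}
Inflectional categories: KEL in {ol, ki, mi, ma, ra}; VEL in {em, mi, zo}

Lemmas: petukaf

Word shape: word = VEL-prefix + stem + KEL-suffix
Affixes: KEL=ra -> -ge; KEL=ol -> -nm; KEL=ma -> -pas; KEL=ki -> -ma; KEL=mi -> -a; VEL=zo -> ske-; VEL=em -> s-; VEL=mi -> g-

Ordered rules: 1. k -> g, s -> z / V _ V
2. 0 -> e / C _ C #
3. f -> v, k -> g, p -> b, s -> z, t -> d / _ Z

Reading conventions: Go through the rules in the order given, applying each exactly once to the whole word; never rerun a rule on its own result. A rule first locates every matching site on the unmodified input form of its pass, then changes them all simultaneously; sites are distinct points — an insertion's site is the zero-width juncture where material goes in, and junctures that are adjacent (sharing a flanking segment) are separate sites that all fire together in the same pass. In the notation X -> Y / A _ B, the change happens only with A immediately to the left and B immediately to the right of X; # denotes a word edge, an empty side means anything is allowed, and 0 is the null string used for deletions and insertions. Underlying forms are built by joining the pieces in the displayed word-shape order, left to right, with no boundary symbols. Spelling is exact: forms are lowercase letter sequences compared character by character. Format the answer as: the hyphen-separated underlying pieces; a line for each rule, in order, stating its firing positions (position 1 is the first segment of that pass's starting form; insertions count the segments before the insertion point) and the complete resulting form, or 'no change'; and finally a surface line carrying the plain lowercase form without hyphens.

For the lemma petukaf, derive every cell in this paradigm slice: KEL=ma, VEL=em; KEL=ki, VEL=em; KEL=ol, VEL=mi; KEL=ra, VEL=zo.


cell KEL=ma, VEL=em:
underlying: s-petukaf-pas
1. k -> g, s -> z / V _ V: fires at position(s) 6: spetugafpas
2. 0 -> e / C _ C #: no change
3. f -> v, k -> g, p -> b, s -> z, t -> d / _ Z: no change
surface: spetugafpas

cell KEL=ki, VEL=em:
underlying: s-petukaf-ma
1. k -> g, s -> z / V _ V: fires at position(s) 6: spetugafma
2. 0 -> e / C _ C #: no change
3. f -> v, k -> g, p -> b, s -> z, t -> d / _ Z: no change
surface: spetugafma

cell KEL=ol, VEL=mi:
underlying: g-petukaf-nm
1. k -> g, s -> z / V _ V: fires at position(s) 6: gpetugafnm
2. 0 -> e / C _ C #: inserts after position(s) 9: gpetugafnem
3. f -> v, k -> g, p -> b, s -> z, t -> d / _ Z: no change
surface: gpetugafnem

cell KEL=ra, VEL=zo:
underlying: ske-petukaf-ge
1. k -> g, s -> z / V _ V: fires at position(s) 8: skepetugafge
2. 0 -> e / C _ C #: no change
3. f -> v, k -> g, p -> b, s -> z, t -> d / _ Z: fires at position(s) 10: skepetugavge
surface: skepetugavge


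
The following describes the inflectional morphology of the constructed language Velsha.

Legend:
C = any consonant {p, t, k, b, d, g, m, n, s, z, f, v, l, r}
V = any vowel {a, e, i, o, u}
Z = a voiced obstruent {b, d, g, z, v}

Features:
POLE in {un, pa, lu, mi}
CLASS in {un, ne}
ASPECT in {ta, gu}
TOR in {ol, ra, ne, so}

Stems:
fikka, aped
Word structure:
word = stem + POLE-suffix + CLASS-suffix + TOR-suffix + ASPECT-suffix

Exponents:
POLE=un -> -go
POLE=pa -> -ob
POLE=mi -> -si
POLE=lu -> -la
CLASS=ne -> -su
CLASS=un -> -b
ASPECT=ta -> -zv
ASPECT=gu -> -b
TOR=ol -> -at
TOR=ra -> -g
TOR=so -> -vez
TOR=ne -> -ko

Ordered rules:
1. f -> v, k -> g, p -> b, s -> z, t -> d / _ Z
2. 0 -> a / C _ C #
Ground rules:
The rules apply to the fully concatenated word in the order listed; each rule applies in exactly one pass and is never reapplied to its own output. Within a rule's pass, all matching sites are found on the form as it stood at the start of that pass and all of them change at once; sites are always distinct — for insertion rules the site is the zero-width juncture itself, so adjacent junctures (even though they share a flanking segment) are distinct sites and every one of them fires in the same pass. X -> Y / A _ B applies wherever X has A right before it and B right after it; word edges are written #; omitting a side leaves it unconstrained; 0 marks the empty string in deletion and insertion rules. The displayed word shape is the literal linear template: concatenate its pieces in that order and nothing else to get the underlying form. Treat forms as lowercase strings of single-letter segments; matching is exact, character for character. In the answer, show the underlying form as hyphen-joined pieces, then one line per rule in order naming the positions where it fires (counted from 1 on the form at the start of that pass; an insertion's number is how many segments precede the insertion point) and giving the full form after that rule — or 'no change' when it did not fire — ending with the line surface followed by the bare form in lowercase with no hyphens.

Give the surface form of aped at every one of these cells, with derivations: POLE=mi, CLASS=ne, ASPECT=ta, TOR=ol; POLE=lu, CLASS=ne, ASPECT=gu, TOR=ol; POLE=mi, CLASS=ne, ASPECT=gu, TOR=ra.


cell POLE=mi, CLASS=ne, ASPECT=ta, TOR=ol:
underlying: aped-si-su-at-zv
1. f -> v, k -> g, p -> b, s -> z, t -> d / _ Z: fires at position(s) 10: apedsisuadzv
2. 0 -> a / C _ C #: inserts after position(s) 11: apedsisuadzav
surface: apedsisuadzav

cell POLE=lu, CLASS=ne, ASPECT=gu, TOR=ol:
underlying: aped-la-su-at-b
1. f -> v, k -> g, p -> b, s -> z, t -> d / _ Z: fires at position(s) 10: apedlasuadb
2. 0 -> a / C _ C #: inserts after position(s) 10: apedlasuadab
surface: apedlasuadab

cell POLE=mi, CLASS=ne, ASPECT=gu, TOR=ra:
underlying: aped-si-su-g-b
1. f -> v, k -> g, p -> b, s -> z, t -> d / _ Z: no change
2. 0 -> a / C _ C #: inserts after position(s) 9: apedsisugab
surface: apedsisugab


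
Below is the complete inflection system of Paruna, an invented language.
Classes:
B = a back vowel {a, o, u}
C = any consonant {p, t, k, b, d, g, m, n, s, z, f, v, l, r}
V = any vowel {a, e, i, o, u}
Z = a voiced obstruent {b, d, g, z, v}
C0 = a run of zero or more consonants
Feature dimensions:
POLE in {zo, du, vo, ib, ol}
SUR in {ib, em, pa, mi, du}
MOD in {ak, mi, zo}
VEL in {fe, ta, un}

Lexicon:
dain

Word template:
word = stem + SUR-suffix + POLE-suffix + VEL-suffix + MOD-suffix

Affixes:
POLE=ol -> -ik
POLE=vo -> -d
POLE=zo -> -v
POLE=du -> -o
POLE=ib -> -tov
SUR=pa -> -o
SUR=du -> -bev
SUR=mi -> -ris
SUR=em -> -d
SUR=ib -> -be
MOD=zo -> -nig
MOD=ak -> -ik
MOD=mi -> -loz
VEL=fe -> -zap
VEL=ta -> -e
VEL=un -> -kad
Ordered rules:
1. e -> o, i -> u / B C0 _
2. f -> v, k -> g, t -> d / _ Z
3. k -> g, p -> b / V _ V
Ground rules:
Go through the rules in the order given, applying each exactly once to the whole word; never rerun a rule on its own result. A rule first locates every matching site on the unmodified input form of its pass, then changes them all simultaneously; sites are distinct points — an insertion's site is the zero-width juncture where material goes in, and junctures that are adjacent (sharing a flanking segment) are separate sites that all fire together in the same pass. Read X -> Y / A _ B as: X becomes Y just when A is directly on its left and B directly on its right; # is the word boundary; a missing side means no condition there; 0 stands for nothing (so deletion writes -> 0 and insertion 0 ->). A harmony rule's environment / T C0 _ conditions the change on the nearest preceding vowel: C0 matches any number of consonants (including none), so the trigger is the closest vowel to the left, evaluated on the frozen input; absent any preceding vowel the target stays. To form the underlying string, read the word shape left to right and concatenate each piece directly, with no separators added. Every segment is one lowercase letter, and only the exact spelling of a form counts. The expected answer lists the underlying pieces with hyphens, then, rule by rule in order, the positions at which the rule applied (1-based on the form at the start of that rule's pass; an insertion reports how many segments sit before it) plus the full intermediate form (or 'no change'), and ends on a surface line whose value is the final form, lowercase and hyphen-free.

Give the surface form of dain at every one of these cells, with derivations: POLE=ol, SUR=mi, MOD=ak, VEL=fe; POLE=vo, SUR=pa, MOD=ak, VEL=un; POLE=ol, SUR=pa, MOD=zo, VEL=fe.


cell POLE=ol, SUR=mi, MOD=ak, VEL=fe:
underlying: dain-ris-ik-zap-ik
1. e -> o, i -> u / B C0 _: fires at position(s) 3, 13: daunrisikzapuk
2. f -> v, k -> g, t -> d / _ Z: fires at position(s) 9: daunrisigzapuk
3. k -> g, p -> b / V _ V: fires at position(s) 12: daunrisigzabuk
surface: daunrisigzabuk

cell POLE=vo, SUR=pa, MOD=ak, VEL=un:
underlying: dain-o-d-kad-ik
1. e -> o, i -> u / B C0 _: fires at position(s) 3, 10: daunodkaduk
2. f -> v, k -> g, t -> d / _ Z: no change
3. k -> g, p -> b / V _ V: no change
surface: daunodkaduk

cell POLE=ol, SUR=pa, MOD=zo, VEL=fe:
underlying: dain-o-ik-zap-nig
1. e -> o, i -> u / B C0 _: fires at position(s) 3, 6, 12: daunoukzapnug
2. f -> v, k -> g, t -> d / _ Z: fires at position(s) 7: daunougzapnug
3. k -> g, p -> b / V _ V: no change
surface: daunougzapnug


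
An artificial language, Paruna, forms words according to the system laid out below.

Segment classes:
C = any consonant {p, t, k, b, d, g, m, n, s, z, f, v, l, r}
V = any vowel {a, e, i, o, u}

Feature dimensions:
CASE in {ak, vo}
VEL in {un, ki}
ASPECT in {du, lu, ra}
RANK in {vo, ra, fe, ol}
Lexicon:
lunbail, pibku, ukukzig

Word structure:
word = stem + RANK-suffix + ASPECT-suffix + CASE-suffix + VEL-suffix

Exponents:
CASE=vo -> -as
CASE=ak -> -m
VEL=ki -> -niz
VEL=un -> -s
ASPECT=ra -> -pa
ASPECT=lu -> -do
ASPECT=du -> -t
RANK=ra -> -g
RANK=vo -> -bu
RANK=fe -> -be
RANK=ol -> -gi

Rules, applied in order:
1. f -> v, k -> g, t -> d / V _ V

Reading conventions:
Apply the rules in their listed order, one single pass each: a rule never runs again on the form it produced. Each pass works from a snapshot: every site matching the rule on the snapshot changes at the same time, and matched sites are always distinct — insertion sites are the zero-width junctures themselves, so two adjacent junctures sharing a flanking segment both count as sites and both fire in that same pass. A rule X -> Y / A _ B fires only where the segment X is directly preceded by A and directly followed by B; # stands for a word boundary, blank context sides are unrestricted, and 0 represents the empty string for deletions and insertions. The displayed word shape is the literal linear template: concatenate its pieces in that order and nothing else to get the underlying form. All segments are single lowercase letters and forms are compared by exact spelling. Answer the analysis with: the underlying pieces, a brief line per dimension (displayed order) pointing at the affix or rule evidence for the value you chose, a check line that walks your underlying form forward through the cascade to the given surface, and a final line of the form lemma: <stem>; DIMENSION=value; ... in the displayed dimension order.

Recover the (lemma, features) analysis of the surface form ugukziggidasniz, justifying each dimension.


underlying: ukukzig-gi-t-as-niz
CASE=vo - signalled by the affix -as
VEL=ki - signalled by the affix -niz
ASPECT=du - signalled by the affix -t
RANK=ol - signalled by the affix -gi
check: ukukziggitasniz -> ugukziggidasniz
lemma: ukukzig; CASE=vo; VEL=ki; ASPECT=du; RANK=ol


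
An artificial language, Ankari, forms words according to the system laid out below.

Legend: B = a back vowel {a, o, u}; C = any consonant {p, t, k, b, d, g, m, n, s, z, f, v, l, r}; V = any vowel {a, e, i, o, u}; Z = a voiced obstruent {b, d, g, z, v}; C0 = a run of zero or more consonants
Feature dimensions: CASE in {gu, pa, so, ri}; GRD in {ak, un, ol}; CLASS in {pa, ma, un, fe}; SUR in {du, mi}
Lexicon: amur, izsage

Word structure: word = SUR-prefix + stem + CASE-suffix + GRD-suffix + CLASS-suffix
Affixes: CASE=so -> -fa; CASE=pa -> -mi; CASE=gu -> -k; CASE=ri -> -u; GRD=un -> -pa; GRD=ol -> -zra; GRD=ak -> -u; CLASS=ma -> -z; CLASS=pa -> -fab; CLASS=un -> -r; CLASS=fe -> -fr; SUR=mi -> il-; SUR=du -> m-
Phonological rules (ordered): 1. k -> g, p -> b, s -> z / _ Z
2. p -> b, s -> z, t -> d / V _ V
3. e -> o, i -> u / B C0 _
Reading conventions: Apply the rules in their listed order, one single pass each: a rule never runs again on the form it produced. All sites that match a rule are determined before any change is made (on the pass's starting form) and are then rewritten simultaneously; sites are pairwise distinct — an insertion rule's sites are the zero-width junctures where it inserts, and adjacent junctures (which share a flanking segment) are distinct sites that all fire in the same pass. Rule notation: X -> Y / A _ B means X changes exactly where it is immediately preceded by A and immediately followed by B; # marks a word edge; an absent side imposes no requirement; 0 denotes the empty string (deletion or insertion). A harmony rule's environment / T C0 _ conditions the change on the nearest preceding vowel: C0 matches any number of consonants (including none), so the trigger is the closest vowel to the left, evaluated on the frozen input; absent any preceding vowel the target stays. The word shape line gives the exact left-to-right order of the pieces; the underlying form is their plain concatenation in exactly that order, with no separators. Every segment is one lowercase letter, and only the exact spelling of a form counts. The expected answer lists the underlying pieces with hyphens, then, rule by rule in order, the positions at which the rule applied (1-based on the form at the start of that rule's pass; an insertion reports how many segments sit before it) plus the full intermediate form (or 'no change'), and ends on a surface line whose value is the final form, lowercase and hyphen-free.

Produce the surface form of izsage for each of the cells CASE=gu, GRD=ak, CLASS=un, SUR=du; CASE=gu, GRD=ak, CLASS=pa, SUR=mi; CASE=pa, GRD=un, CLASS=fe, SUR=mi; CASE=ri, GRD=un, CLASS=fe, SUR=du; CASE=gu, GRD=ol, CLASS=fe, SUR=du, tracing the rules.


cell CASE=gu, GRD=ak, CLASS=un, SUR=du:
underlying: m-izsage-k-u-r
1. k -> g, p -> b, s -> z / _ Z: no change
2. p -> b, s -> z, t -> d / V _ V: no change
3. e -> o, i -> u / B C0 _: fires at position(s) 7: mizsagokur
surface: mizsagokur

cell CASE=gu, GRD=ak, CLASS=pa, SUR=mi:
underlying: il-izsage-k-u-fab
1. k -> g, p -> b, s -> z / _ Z: no change
2. p -> b, s -> z, t -> d / V _ V: no change
3. e -> o, i -> u / B C0 _: fires at position(s) 8: ilizsagokufab
surface: ilizsagokufab

cell CASE=pa, GRD=un, CLASS=fe, SUR=mi:
underlying: il-izsage-mi-pa-fr
1. k -> g, p -> b, s -> z / _ Z: no change
2. p -> b, s -> z, t -> d / V _ V: fires at position(s) 11: ilizsagemibafr
3. e -> o, i -> u / B C0 _: fires at position(s) 8: ilizsagomibafr
surface: ilizsagomibafr

cell CASE=ri, GRD=un, CLASS=fe, SUR=du:
underlying: m-izsage-u-pa-fr
1. k -> g, p -> b, s -> z / _ Z: no change
2. p -> b, s -> z, t -> d / V _ V: fires at position(s) 9: mizsageubafr
3. e -> o, i -> u / B C0 _: fires at position(s) 7: mizsagoubafr
surface: mizsagoubafr

cell CASE=gu, GRD=ol, CLASS=fe, SUR=du:
underlying: m-izsage-k-zra-fr
1. k -> g, p -> b, s -> z / _ Z: fires at position(s) 8: mizsagegzrafr
2. p -> b, s -> z, t -> d / V _ V: no change
3. e -> o, i -> u / B C0 _: fires at position(s) 7: mizsagogzrafr
surface: mizsagogzrafr
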